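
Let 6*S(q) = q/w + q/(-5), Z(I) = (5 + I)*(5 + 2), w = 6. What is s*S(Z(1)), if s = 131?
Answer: -917/30 ≈ -30.567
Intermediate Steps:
Z(I) = 35 + 7*I (Z(I) = (5 + I)*7 = 35 + 7*I)
S(q) = -q/180 (S(q) = (q/6 + q/(-5))/6 = (q*(1/6) + q*(-1/5))/6 = (q/6 - q/5)/6 = (-q/30)/6 = -q/180)
s*S(Z(1)) = 131*(-(35 + 7*1)/180) = 131*(-(35 + 7)/180) = 131*(-1/180*42) = 131*(-7/30) = -917/30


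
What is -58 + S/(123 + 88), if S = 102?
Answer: -12136/211 ≈ -57.517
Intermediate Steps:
-58 + S/(123 + 88) = -58 + 102/(123 + 88) = -58 + 102/211 = -12136/211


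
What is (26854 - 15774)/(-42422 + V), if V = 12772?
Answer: -1108/2965 ≈ -0.37369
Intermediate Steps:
(26854 - 15774)/(-42422 + V) = (26854 - 15774)/(-42422 + 12772) = 11080/(-29650) = 11080*(-1/29650) = -1108/2965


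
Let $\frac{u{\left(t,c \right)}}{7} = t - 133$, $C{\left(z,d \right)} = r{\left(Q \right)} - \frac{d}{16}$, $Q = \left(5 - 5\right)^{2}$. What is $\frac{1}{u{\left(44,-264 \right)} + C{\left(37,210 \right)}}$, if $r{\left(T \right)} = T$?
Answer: $- \frac{8}{5089} \approx -0.001572$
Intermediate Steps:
$Q = 0$ ($Q = 0^{2} = 0$)
$C{\left(z,d \right)} = - \frac{d}{16}$ ($C{\left(z,d \right)} = 0 - \frac{d}{16} = - \frac{d}{16}$)
$u{\left(t,c \right)} = -931 + 7 t$ ($u{\left(t,c \right)} = 7 \left(t - 133\right) = 7 \left(-133 + t\right) = -931 + 7 t$)
$\frac{1}{u{\left(44,-264 \right)} + C{\left(37,210 \right)}} = \frac{1}{\left(-931 + 7 \cdot 44\right) - \frac{105}{8}} = \frac{1}{\left(-931 + 308\right) - \frac{105}{8}} = \frac{1}{-623 - \frac{105}{8}} = \frac{1}{- \frac{5089}{8}} = - \frac{8}{5089}$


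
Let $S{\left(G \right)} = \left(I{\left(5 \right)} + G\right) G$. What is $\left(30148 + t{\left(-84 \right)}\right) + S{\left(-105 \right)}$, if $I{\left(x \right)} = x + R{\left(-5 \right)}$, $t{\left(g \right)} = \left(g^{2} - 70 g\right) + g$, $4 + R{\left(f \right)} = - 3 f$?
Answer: $52345$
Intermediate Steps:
$R{\left(f \right)} = -4 - 3 f$
$t{\left(g \right)} = g^{2} - 69 g$
$I{\left(x \right)} = 11 + x$ ($I{\left(x \right)} = x - -11 = x + \left(-4 + 15\right) = x + 11 = 11 + x$)
$S{\left(G \right)} = G \left(16 + G\right)$ ($S{\left(G \right)} = \left(\left(11 + 5\right) + G\right) G = \left(16 + G\right) G = G \left(16 + G\right)$)
$\left(30148 + t{\left(-84 \right)}\right) + S{\left(-105 \right)} = \left(30148 - 84 \left(-69 - 84\right)\right) - 105 \left(16 - 105\right) = \left(30148 - -12852\right) - -9345 = \left(30148 + 12852\right) + 9345 = 43000 + 9345 = 52345$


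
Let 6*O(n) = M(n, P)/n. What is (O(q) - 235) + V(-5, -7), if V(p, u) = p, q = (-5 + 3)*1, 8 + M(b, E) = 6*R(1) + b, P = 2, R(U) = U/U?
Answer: -719/3 ≈ -239.67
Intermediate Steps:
R(U) = 1
M(b, E) = -2 + b (M(b, E) = -8 + (6*1 + b) = -8 + (6 + b) = -2 + b)
q = -2 (q = -2*1 = -2)
O(n) = (-2 + n)/(6*n) (O(n) = ((-2 + n)/n)/6 = (-2 + n)/(6*n))
(O(q) - 235) + V(-5, -7) = ((⅙)*(-2 - 2)/(-2) - 235) - 5 = ((⅙)*(-½)*(-4) - 235) - 5 = (⅓ - 235) - 5 = -704/3 - 5 = -719/3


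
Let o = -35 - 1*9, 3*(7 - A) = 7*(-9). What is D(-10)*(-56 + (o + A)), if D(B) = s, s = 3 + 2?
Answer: -360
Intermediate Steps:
s = 5
A = 28 (A = 7 - 7*(-9)/3 = 7 - ⅓*(-63) = 7 + 21 = 28)
o = -44 (o = -35 - 9 = -44)
D(B) = 5
D(-10)*(-56 + (o + A)) = 5*(-56 + (-44 + 28)) = 5*(-56 - 16) = 5*(-72) = -360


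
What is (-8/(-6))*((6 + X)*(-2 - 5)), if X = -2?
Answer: -112/3 ≈ -37.333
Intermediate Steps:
(-8/(-6))*((6 + X)*(-2 - 5)) = (-8/(-6))*((6 - 2)*(-2 - 5)) = (-8*(-⅙))*(4*(-7)) = (4/3)*(-28) = -112/3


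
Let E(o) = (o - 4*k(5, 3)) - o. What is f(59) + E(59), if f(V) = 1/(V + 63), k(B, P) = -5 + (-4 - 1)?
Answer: 4881/122 ≈ 40.008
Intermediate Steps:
k(B, P) = -10 (k(B, P) = -5 - 5 = -10)
f(V) = 1/(63 + V)
E(o) = 40 (E(o) = (o - 4*(-10)) - o = (o + 40) - o = (40 + o) - o = 40)
f(59) + E(59) = 1/(63 + 59) + 40 = 1/122 + 40 = 4881/122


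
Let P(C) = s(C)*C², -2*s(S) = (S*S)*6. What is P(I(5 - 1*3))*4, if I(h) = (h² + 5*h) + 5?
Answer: -1563852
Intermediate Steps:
s(S) = -3*S² (s(S) = -S*S*6/2 = -S²*6/2 = -3*S²)
I(h) = 5 + h² + 5*h
P(C) = -3*C⁴ (P(C) = (-3*C²)*C² = -3*C⁴)
P(I(5 - 1*3))*4 = -3*(5 + (5 - 1*3)² + 5*(5 - 1*3))⁴*4 = -3*(5 + (5 - 3)² + 5*(5 - 3))⁴*4 = -3*(5 + 2² + 5*2)⁴*4 = -3*(5 + 4 + 10)⁴*4 = -3*19⁴*4 = -3*130321*4 = -390963*4 = -1563852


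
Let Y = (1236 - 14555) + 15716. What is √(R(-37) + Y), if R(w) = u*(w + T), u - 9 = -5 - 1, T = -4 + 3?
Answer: √2283 ≈ 47.781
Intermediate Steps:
T = -1
u = 3 (u = 9 + (-5 - 1) = 9 - 6 = 3)
R(w) = -3 + 3*w (R(w) = 3*(w - 1) = 3*(-1 + w) = -3 + 3*w)
Y = 2397 (Y = -13319 + 15716 = 2397)
√(R(-37) + Y) = √((-3 + 3*(-37)) + 2397) = √((-3 - 111) + 2397) = √(-114 + 2397) = √2283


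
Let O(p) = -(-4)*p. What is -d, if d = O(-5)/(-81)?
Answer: -20/81 ≈ -0.24691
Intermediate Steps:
O(p) = 4*p
d = 20/81 (d = (4*(-5))/(-81) = -20*(-1/81) = 20/81 ≈ 0.24691)
-d = -1*20/81 = -20/81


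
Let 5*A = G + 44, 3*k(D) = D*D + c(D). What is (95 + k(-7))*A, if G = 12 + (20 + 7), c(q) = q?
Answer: 9047/5 ≈ 1809.4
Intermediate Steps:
G = 39 (G = 12 + 27 = 39)
k(D) = D/3 + D**2/3 (k(D) = (D*D + D)/3 = (D**2 + D)/3 = (D + D**2)/3 = D/3 + D**2/3)
A = 83/5 (A = (39 + 44)/5 = (1/5)*83 = 83/5 ≈ 16.600)
(95 + k(-7))*A = (95 + (1/3)*(-7)*(1 - 7))*(83/5) = (95 + (1/3)*(-7)*(-6))*(83/5) = (95 + 14)*(83/5) = 109*(83/5) = 9047/5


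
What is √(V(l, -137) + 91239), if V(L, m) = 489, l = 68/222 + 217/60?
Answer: 84*√13 ≈ 302.87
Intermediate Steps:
l = 2903/740 (l = 68*(1/222) + 217*(1/60) = 34/111 + 217/60 = 2903/740 ≈ 3.9230)
√(V(l, -137) + 91239) = √(489 + 91239) = √91728 = 84*√13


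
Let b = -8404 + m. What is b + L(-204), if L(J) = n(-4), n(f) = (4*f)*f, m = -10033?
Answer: -18373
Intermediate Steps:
b = -18437 (b = -8404 - 10033 = -18437)
n(f) = 4*f²
L(J) = 64 (L(J) = 4*(-4)² = 4*16 = 64)
b + L(-204) = -18437 + 64 = -18373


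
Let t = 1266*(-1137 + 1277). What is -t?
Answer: -177240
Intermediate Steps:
t = 177240 (t = 1266*140 = 177240)
-t = -1*177240 = -177240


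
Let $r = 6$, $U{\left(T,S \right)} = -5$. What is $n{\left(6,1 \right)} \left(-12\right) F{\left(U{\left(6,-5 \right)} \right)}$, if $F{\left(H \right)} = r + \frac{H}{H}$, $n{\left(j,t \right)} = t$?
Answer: $-84$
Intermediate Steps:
$F{\left(H \right)} = 7$ ($F{\left(H \right)} = 6 + \frac{H}{H} = 6 + 1 = 7$)
$n{\left(6,1 \right)} \left(-12\right) F{\left(U{\left(6,-5 \right)} \right)} = 1 \left(-12\right) 7 = \left(-12\right) 7 = -84$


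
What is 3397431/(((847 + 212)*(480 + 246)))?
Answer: 1132477/256278 ≈ 4.4189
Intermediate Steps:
3397431/(((847 + 212)*(480 + 246))) = 3397431/((1059*726)) = 3397431/768834 = 3397431*(1/768834) = 1132477/256278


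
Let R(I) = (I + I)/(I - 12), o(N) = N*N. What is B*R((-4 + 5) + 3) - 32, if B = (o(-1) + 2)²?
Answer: -41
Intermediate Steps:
o(N) = N²
B = 9 (B = ((-1)² + 2)² = (1 + 2)² = 3² = 9)
R(I) = 2*I/(-12 + I) (R(I) = (2*I)/(-12 + I) = 2*I/(-12 + I))
B*R((-4 + 5) + 3) - 32 = 9*(2*((-4 + 5) + 3)/(-12 + ((-4 + 5) + 3))) - 32 = 9*(2*(1 + 3)/(-12 + (1 + 3))) - 32 = 9*(2*4/(-12 + 4)) - 32 = 9*(2*4/(-8)) - 32 = 9*(2*4*(-⅛)) - 32 = 9*(-1) - 32 = -9 - 32 = -41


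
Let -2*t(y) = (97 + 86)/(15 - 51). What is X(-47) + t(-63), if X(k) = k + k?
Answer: -2195/24 ≈ -91.458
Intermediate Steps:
X(k) = 2*k
t(y) = 61/24 (t(y) = -(97 + 86)/(2*(15 - 51)) = -183/(2*(-36)) = -183*(-1)/(2*36) = -½*(-61/12) = 61/24)
X(-47) + t(-63) = 2*(-47) + 61/24 = -94 + 61/24 = -2195/24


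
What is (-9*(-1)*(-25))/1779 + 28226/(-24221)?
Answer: -18554593/14363053 ≈ -1.2918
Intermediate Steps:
(-9*(-1)*(-25))/1779 + 28226/(-24221) = (9*(-25))*(1/1779) + 28226*(-1/24221) = -225*1/1779 - 28226/24221 = -75/593 - 28226/24221 = -18554593/14363053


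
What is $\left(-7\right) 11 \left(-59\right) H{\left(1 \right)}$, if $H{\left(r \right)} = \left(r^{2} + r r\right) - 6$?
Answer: $-18172$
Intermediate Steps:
$H{\left(r \right)} = -6 + 2 r^{2}$ ($H{\left(r \right)} = \left(r^{2} + r^{2}\right) - 6 = 2 r^{2} - 6 = -6 + 2 r^{2}$)
$\left(-7\right) 11 \left(-59\right) H{\left(1 \right)} = \left(-7\right) 11 \left(-59\right) \left(-6 + 2 \cdot 1^{2}\right) = \left(-77\right) \left(-59\right) \left(-6 + 2 \cdot 1\right) = 4543 \left(-6 + 2\right) = 4543 \left(-4\right) = -18172$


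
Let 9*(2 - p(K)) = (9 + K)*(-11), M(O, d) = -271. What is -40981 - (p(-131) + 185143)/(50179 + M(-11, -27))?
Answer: -18409182695/449172 ≈ -40985.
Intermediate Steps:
p(K) = 13 + 11*K/9 (p(K) = 2 - (9 + K)*(-11)/9 = 2 - (-99 - 11*K)/9 = 2 + (11 + 11*K/9) = 13 + 11*K/9)
-40981 - (p(-131) + 185143)/(50179 + M(-11, -27)) = -40981 - ((13 + (11/9)*(-131)) + 185143)/(50179 - 271) = -40981 - ((13 - 1441/9) + 185143)/49908 = -40981 - (-1324/9 + 185143)/49908 = -40981 - 1664963/(9*49908) = -40981 - 1*1664963/449172 = -40981 - 1664963/449172 = -18409182695/449172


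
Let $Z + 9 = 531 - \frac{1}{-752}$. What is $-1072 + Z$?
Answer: $- \frac{413599}{752} \approx -550.0$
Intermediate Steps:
$Z = \frac{392545}{752}$ ($Z = -9 + \left(531 - \frac{1}{-752}\right) = -9 + \left(531 - - \frac{1}{752}\right) = -9 + \left(531 + \frac{1}{752}\right) = -9 + \frac{399313}{752} = \frac{392545}{752} \approx 522.0$)
$-1072 + Z = -1072 + \frac{392545}{752} = - \frac{413599}{752}$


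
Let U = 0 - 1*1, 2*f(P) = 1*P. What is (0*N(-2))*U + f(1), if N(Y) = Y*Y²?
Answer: ½ ≈ 0.50000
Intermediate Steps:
N(Y) = Y³
f(P) = P/2 (f(P) = (1*P)/2 = P/2)
U = -1 (U = 0 - 1 = -1)
(0*N(-2))*U + f(1) = (0*(-2)³)*(-1) + (½)*1 = (0*(-8))*(-1) + ½ = 0*(-1) + ½ = 0 + ½ = ½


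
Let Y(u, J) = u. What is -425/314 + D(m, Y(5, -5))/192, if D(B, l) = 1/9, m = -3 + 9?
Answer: -367043/271296 ≈ -1.3529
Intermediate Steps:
m = 6
D(B, l) = 1/9
-425/314 + D(m, Y(5, -5))/192 = -425/314 + (1/9)/192 = -425*1/314 + (1/9)*(1/192) = -425/314 + 1/1728 = -367043/271296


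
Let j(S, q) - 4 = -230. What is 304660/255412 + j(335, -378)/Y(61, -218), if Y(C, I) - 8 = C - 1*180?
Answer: 22885093/7087683 ≈ 3.2289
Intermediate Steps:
j(S, q) = -226 (j(S, q) = 4 - 230 = -226)
Y(C, I) = -172 + C (Y(C, I) = 8 + (C - 1*180) = 8 + (C - 180) = 8 + (-180 + C) = -172 + C)
304660/255412 + j(335, -378)/Y(61, -218) = 304660/255412 - 226/(-172 + 61) = 304660*(1/255412) - 226/(-111) = 76165/63853 - 226*(-1/111) = 76165/63853 + 226/111 = 22885093/7087683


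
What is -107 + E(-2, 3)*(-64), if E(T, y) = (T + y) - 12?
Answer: 597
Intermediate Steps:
E(T, y) = -12 + T + y
-107 + E(-2, 3)*(-64) = -107 + (-12 - 2 + 3)*(-64) = -107 - 11*(-64) = -107 + 704 = 597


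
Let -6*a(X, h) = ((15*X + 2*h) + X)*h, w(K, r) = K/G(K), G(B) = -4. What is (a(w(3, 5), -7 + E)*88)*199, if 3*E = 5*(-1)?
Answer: -20033728/27 ≈ -7.4199e+5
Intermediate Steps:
E = -5/3 (E = (5*(-1))/3 = (1/3)*(-5) = -5/3 ≈ -1.6667)
w(K, r) = -K/4 (w(K, r) = K/(-4) = K*(-1/4) = -K/4)
a(X, h) = -h*(2*h + 16*X)/6 (a(X, h) = -((15*X + 2*h) + X)*h/6 = -((2*h + 15*X) + X)*h/6 = -(2*h + 16*X)*h/6 = -h*(2*h + 16*X)/6)
(a(w(3, 5), -7 + E)*88)*199 = (-(-7 - 5/3)*((-7 - 5/3) + 8*(-1/4*3))/3*88)*199 = (-1/3*(-26/3)*(-26/3 + 8*(-3/4))*88)*199 = (-1/3*(-26/3)*(-26/3 - 6)*88)*199 = (-1/3*(-26/3)*(-44/3)*88)*199 = -1144/27*88*199 = -100672/27*199 = -20033728/27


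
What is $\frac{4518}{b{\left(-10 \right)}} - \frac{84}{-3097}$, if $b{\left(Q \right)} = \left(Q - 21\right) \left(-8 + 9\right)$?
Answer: $- \frac{13989642}{96007} \approx -145.71$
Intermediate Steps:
$b{\left(Q \right)} = -21 + Q$ ($b{\left(Q \right)} = \left(-21 + Q\right) 1 = -21 + Q$)
$\frac{4518}{b{\left(-10 \right)}} - \frac{84}{-3097} = \frac{4518}{-21 - 10} - \frac{84}{-3097} = \frac{4518}{-31} - - \frac{84}{3097} = 4518 \left(- \frac{1}{31}\right) + \frac{84}{3097} = - \frac{4518}{31} + \frac{84}{3097} = - \frac{13989642}{96007}$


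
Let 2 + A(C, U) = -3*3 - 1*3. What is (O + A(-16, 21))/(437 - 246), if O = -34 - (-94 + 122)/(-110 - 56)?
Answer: -3970/15853 ≈ -0.25043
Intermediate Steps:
A(C, U) = -14 (A(C, U) = -2 + (-3*3 - 1*3) = -2 + (-9 - 3) = -2 - 12 = -14)
O = -2808/83 (O = -34 - 28/(-166) = -34 - 28*(-1)/166 = -34 - 1*(-14/83) = -34 + 14/83 = -2808/83 ≈ -33.831)
(O + A(-16, 21))/(437 - 246) = (-2808/83 - 14)/(437 - 246) = -3970/83/191 = -3970/83*1/191 = -3970/15853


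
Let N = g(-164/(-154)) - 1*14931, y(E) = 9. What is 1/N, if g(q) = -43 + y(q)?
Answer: -1/14965 ≈ -6.6823e-5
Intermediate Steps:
g(q) = -34 (g(q) = -43 + 9 = -34)
N = -14965 (N = -34 - 1*14931 = -34 - 14931 = -14965)
1/N = 1/(-14965) = -1/14965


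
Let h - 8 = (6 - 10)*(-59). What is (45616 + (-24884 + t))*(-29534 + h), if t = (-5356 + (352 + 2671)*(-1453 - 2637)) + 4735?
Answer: 361554559110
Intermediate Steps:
t = -12364691 (t = (-5356 + 3023*(-4090)) + 4735 = (-5356 - 12364070) + 4735 = -12369426 + 4735 = -12364691)
h = 244 (h = 8 + (6 - 10)*(-59) = 8 - 4*(-59) = 8 + 236 = 244)
(45616 + (-24884 + t))*(-29534 + h) = (45616 + (-24884 - 12364691))*(-29534 + 244) = (45616 - 12389575)*(-29290) = -12343959*(-29290) = 361554559110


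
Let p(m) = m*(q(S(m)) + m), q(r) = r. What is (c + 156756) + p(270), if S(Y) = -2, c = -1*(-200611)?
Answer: 429727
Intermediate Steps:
c = 200611
p(m) = m*(-2 + m)
(c + 156756) + p(270) = (200611 + 156756) + 270*(-2 + 270) = 357367 + 270*268 = 357367 + 72360 = 429727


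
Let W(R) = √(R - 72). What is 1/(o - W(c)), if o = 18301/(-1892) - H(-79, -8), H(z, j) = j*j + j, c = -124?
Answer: -235086676/16140422153 + 50115296*I/16140422153 ≈ -0.014565 + 0.003105*I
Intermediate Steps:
H(z, j) = j + j² (H(z, j) = j² + j = j + j²)
o = -124253/1892 (o = 18301/(-1892) - (-8)*(1 - 8) = 18301*(-1/1892) - (-8)*(-7) = -18301/1892 - 1*56 = -18301/1892 - 56 = -124253/1892 ≈ -65.673)
W(R) = √(-72 + R)
1/(o - W(c)) = 1/(-124253/1892 - √(-72 - 124)) = 1/(-124253/1892 - √(-196)) = 1/(-124253/1892 - 14*I) = 3579664*(-124253/1892 + 14*I)/16140422153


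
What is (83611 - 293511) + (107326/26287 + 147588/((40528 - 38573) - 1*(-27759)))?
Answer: -81972062428840/390545959 ≈ -2.0989e+5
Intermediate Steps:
(83611 - 293511) + (107326/26287 + 147588/((40528 - 38573) - 1*(-27759))) = -209900 + (107326*(1/26287) + 147588/(1955 + 27759)) = -209900 + (107326/26287 + 147588/29714) = -209900 + (107326/26287 + 147588*(1/29714)) = -209900 + (107326/26287 + 73794/14857) = -209900 + 3534365260/390545959 = -81972062428840/390545959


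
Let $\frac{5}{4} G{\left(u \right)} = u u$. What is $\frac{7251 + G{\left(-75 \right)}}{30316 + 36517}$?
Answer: $\frac{11751}{66833} \approx 0.17583$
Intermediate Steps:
$G{\left(u \right)} = \frac{4 u^{2}}{5}$ ($G{\left(u \right)} = \frac{4 u u}{5} = \frac{4 u^{2}}{5}$)
$\frac{7251 + G{\left(-75 \right)}}{30316 + 36517} = \frac{7251 + \frac{4 \left(-75\right)^{2}}{5}}{30316 + 36517} = \frac{7251 + \frac{4}{5} \cdot 5625}{66833} = \left(7251 + 4500\right) \frac{1}{66833} = 11751 \cdot \frac{1}{66833} = \frac{11751}{66833}$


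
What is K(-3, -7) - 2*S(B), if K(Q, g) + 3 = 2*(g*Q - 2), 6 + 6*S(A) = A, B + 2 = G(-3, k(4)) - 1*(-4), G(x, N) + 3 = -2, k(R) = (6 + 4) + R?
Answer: 38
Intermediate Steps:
k(R) = 10 + R
G(x, N) = -5 (G(x, N) = -3 - 2 = -5)
B = -3 (B = -2 + (-5 - 1*(-4)) = -2 + (-5 + 4) = -2 - 1 = -3)
S(A) = -1 + A/6
K(Q, g) = -7 + 2*Q*g (K(Q, g) = -3 + 2*(g*Q - 2) = -3 + 2*(Q*g - 2) = -3 + 2*(-2 + Q*g) = -3 + (-4 + 2*Q*g) = -7 + 2*Q*g)
K(-3, -7) - 2*S(B) = (-7 + 2*(-3)*(-7)) - 2*(-1 + (1/6)*(-3)) = (-7 + 42) - 2*(-1 - 1/2) = 35 - 2*(-3/2) = 35 + 3 = 38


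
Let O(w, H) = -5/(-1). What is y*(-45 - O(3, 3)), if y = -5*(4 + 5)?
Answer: 2250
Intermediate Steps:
O(w, H) = 5 (O(w, H) = -5*(-1) = 5)
y = -45 (y = -5*9 = -45)
y*(-45 - O(3, 3)) = -45*(-45 - 1*5) = -45*(-45 - 5) = -45*(-50) = 2250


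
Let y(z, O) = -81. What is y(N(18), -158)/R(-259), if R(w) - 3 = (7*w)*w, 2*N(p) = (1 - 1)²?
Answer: -81/469570 ≈ -0.00017250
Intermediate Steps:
N(p) = 0 (N(p) = (1 - 1)²/2 = (½)*0² = (½)*0 = 0)
R(w) = 3 + 7*w² (R(w) = 3 + (7*w)*w = 3 + 7*w²)
y(N(18), -158)/R(-259) = -81/(3 + 7*(-259)²) = -81/(3 + 7*67081) = -81/(3 + 469567) = -81/469570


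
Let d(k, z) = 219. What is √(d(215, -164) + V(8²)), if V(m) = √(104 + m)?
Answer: √(219 + 2*√42) ≈ 15.230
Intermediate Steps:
√(d(215, -164) + V(8²)) = √(219 + √(104 + 8²)) = √(219 + √(104 + 64)) = √(219 + √168) = √(219 + 2*√42)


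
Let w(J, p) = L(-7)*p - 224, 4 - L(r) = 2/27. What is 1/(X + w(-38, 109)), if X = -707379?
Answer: -27/19093727 ≈ -1.4141e-6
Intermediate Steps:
L(r) = 106/27 (L(r) = 4 - 2/27 = 106/27)
w(J, p) = -224 + 106*p/27 (w(J, p) = 106*p/27 - 224 = -224 + 106*p/27)
1/(X + w(-38, 109)) = 1/(-707379 + (-224 + (106/27)*109)) = 1/(-707379 + (-224 + 11554/27)) = 1/(-707379 + 5506/27) = 1/(-19093727/27) = -27/19093727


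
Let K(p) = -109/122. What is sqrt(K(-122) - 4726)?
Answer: 7*I*sqrt(1435818)/122 ≈ 68.752*I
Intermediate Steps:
K(p) = -109/122 (K(p) = -109*1/122 = -109/122)
sqrt(K(-122) - 4726) = sqrt(-109/122 - 4726) = sqrt(-576681/122) = 7*I*sqrt(1435818)/122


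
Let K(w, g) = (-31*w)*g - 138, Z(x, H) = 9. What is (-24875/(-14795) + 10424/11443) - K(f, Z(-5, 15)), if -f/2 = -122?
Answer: 2309802694659/33859837 ≈ 68217.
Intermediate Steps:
f = 244 (f = -2*(-122) = 244)
K(w, g) = -138 - 31*g*w (K(w, g) = -31*g*w - 138 = -138 - 31*g*w)
(-24875/(-14795) + 10424/11443) - K(f, Z(-5, 15)) = (-24875/(-14795) + 10424/11443) - (-138 - 31*9*244) = (-24875*(-1/14795) + 10424*(1/11443)) - (-138 - 68076) = (4975/2959 + 10424/11443) - 1*(-68214) = 87773541/33859837 + 68214 = 2309802694659/33859837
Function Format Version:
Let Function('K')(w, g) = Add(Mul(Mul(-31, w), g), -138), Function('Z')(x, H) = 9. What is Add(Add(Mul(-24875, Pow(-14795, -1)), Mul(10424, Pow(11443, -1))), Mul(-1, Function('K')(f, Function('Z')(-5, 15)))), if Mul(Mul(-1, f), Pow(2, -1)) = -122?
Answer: Rational(2309802694659, 33859837) ≈ 68217.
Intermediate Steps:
f = 244 (f = Mul(-2, -122) = 244)
Function('K')(w, g) = Add(-138, Mul(-31, g, w)) (Function('K')(w, g) = Add(Mul(-31, g, w), -138) = Add(-138, Mul(-31, g, w)))
Add(Add(Mul(-24875, Pow(-14795, -1)), Mul(10424, Pow(11443, -1))), Mul(-1, Function('K')(f, Function('Z')(-5, 15)))) = Add(Add(Mul(-24875, Pow(-14795, -1)), Mul(10424, Pow(11443, -1))), Mul(-1, Add(-138, Mul(-31, 9, 244)))) = Add(Add(Mul(-24875, Rational(-1, 14795)), Mul(10424, Rational(1, 11443))), Mul(-1, Add(-138, -68076))) = Add(Add(Rational(4975, 2959), Rational(10424, 11443)), Mul(-1, -68214)) = Add(Rational(87773541, 33859837), 68214) = Rational(2309802694659, 33859837)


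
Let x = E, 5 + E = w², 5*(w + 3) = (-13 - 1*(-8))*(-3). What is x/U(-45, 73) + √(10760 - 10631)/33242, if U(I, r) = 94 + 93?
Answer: -5/187 + √129/33242 ≈ -0.026396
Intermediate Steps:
w = 0 (w = -3 + ((-13 - 1*(-8))*(-3))/5 = -3 + ((-13 + 8)*(-3))/5 = -3 + (-5*(-3))/5 = -3 + (⅕)*15 = -3 + 3 = 0)
U(I, r) = 187
E = -5 (E = -5 + 0² = -5 + 0 = -5)
x = -5
x/U(-45, 73) + √(10760 - 10631)/33242 = -5/187 + √(10760 - 10631)/33242 = -5*1/187 + √129*(1/33242) = -5/187 + √129/33242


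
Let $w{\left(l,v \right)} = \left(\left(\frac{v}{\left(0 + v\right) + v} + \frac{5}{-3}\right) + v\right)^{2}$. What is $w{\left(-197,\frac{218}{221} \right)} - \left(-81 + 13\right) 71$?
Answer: $\frac{8489013649}{1758276} \approx 4828.0$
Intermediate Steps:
$w{\left(l,v \right)} = \left(- \frac{7}{6} + v\right)^{2}$ ($w{\left(l,v \right)} = \left(\left(\frac{v}{v + v} + 5 \left(- \frac{1}{3}\right)\right) + v\right)^{2} = \left(\left(\frac{v}{2 v} - \frac{5}{3}\right) + v\right)^{2} = \left(\left(v \frac{1}{2 v} - \frac{5}{3}\right) + v\right)^{2} = \left(\left(\frac{1}{2} - \frac{5}{3}\right) + v\right)^{2} = \left(- \frac{7}{6} + v\right)^{2}$)
$w{\left(-197,\frac{218}{221} \right)} - \left(-81 + 13\right) 71 = \frac{\left(-7 + 6 \cdot \frac{218}{221}\right)^{2}}{36} - \left(-81 + 13\right) 71 = \frac{\left(-7 + 6 \cdot 218 \cdot \frac{1}{221}\right)^{2}}{36} - \left(-68\right) 71 = \frac{\left(-7 + 6 \cdot \frac{218}{221}\right)^{2}}{36} - -4828 = \frac{\left(-7 + \frac{1308}{221}\right)^{2}}{36} + 4828 = \frac{\left(- \frac{239}{221}\right)^{2}}{36} + 4828 = \frac{1}{36} \cdot \frac{57121}{48841} + 4828 = \frac{57121}{1758276} + 4828 = \frac{8489013649}{1758276}$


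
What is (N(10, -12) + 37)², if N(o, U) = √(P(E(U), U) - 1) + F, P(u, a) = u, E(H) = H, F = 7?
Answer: (44 + I*√13)² ≈ 1923.0 + 317.29*I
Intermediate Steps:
N(o, U) = 7 + √(-1 + U) (N(o, U) = √(U - 1) + 7 = √(-1 + U) + 7 = 7 + √(-1 + U))
(N(10, -12) + 37)² = ((7 + √(-1 - 12)) + 37)² = ((7 + √(-13)) + 37)² = ((7 + I*√13) + 37)² = (44 + I*√13)²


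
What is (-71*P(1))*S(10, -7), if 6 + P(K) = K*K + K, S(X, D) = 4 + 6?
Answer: 2840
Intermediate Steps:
S(X, D) = 10
P(K) = -6 + K + K² (P(K) = -6 + (K*K + K) = -6 + (K² + K) = -6 + (K + K²) = -6 + K + K²)
(-71*P(1))*S(10, -7) = -71*(-6 + 1 + 1²)*10 = -71*(-6 + 1 + 1)*10 = -71*(-4)*10 = 284*10 = 2840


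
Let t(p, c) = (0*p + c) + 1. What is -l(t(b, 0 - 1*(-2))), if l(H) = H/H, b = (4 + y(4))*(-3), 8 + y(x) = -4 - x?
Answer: -1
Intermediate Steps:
y(x) = -12 - x (y(x) = -8 + (-4 - x) = -12 - x)
b = 36 (b = (4 + (-12 - 1*4))*(-3) = (4 + (-12 - 4))*(-3) = (4 - 16)*(-3) = -12*(-3) = 36)
t(p, c) = 1 + c (t(p, c) = (0 + c) + 1 = c + 1 = 1 + c)
l(H) = 1
-l(t(b, 0 - 1*(-2))) = -1*1 = -1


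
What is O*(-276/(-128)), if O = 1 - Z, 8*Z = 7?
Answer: 69/256 ≈ 0.26953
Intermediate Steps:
Z = 7/8 (Z = (⅛)*7 = 7/8 ≈ 0.87500)
O = ⅛ (O = 1 - 1*7/8 = 1 - 7/8 = ⅛ ≈ 0.12500)
O*(-276/(-128)) = (-276/(-128))/8 = (-276*(-1/128))/8 = (⅛)*(69/32) = 69/256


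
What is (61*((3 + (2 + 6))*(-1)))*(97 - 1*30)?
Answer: -44957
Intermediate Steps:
(61*((3 + (2 + 6))*(-1)))*(97 - 1*30) = (61*((3 + 8)*(-1)))*(97 - 30) = (61*(11*(-1)))*67 = (61*(-11))*67 = -671*67 = -44957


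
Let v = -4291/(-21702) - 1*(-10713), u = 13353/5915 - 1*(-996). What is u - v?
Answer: -1247080940069/128367330 ≈ -9714.9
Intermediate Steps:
u = 5904693/5915 (u = 13353*(1/5915) + 996 = 13353/5915 + 996 = 5904693/5915 ≈ 998.26)
v = 232497817/21702 (v = -4291*(-1/21702) + 10713 = 4291/21702 + 10713 = 232497817/21702 ≈ 10713.)
u - v = 5904693/5915 - 1*232497817/21702 = 5904693/5915 - 232497817/21702 = -1247080940069/128367330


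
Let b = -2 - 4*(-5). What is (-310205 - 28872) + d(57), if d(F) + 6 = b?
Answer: -339065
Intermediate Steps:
b = 18 (b = -2 + 20 = 18)
d(F) = 12 (d(F) = -6 + 18 = 12)
(-310205 - 28872) + d(57) = (-310205 - 28872) + 12 = -339077 + 12 = -339065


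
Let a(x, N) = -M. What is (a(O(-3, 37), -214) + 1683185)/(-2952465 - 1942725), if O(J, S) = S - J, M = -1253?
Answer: -842219/2447595 ≈ -0.34410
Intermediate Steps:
a(x, N) = 1253 (a(x, N) = -1*(-1253) = 1253)
(a(O(-3, 37), -214) + 1683185)/(-2952465 - 1942725) = (1253 + 1683185)/(-2952465 - 1942725) = 1684438/(-4895190) = 1684438*(-1/4895190) = -842219/2447595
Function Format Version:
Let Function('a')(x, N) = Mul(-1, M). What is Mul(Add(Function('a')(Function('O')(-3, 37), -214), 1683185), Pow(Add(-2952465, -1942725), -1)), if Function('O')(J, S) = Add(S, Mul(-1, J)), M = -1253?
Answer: Rational(-842219, 2447595) ≈ -0.34410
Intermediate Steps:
Function('a')(x, N) = 1253 (Function('a')(x, N) = Mul(-1, -1253) = 1253)
Mul(Add(Function('a')(Function('O')(-3, 37), -214), 1683185), Pow(Add(-2952465, -1942725), -1)) = Mul(Add(1253, 1683185), Pow(Add(-2952465, -1942725), -1)) = Mul(1684438, Pow(-4895190, -1)) = Mul(1684438, Rational(-1, 4895190)) = Rational(-842219, 2447595)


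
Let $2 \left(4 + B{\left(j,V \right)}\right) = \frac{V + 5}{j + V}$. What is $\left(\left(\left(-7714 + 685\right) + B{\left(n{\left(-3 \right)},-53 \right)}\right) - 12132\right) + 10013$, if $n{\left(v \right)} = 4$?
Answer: $- \frac{448424}{49} \approx -9151.5$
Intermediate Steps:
$B{\left(j,V \right)} = -4 + \frac{5 + V}{2 \left(V + j\right)}$ ($B{\left(j,V \right)} = -4 + \frac{\left(V + 5\right) \frac{1}{j + V}}{2} = -4 + \frac{\left(5 + V\right) \frac{1}{V + j}}{2} = -4 + \frac{\frac{1}{V + j} \left(5 + V\right)}{2} = -4 + \frac{5 + V}{2 \left(V + j\right)}$)
$\left(\left(\left(-7714 + 685\right) + B{\left(n{\left(-3 \right)},-53 \right)}\right) - 12132\right) + 10013 = \left(\left(\left(-7714 + 685\right) + \frac{5 - 32 - -371}{2 \left(-53 + 4\right)}\right) - 12132\right) + 10013 = \left(\left(-7029 + \frac{5 - 32 + 371}{2 \left(-49\right)}\right) - 12132\right) + 10013 = \left(\left(-7029 + \frac{1}{2} \left(- \frac{1}{49}\right) 344\right) - 12132\right) + 10013 = \left(\left(-7029 - \frac{172}{49}\right) - 12132\right) + 10013 = \left(- \frac{344593}{49} - 12132\right) + 10013 = - \frac{939061}{49} + 10013 = - \frac{448424}{49}$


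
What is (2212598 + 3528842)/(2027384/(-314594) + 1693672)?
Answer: 225777821920/66602127723 ≈ 3.3899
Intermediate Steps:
(2212598 + 3528842)/(2027384/(-314594) + 1693672) = 5741440/(2027384*(-1/314594) + 1693672) = 5741440/(-1013692/157297 + 1693672) = 5741440/(266408510892/157297) = 5741440*(157297/266408510892) = 225777821920/66602127723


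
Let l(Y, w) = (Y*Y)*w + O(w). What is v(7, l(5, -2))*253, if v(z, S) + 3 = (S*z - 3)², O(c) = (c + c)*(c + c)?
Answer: 14693734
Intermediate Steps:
O(c) = 4*c² (O(c) = (2*c)*(2*c) = 4*c²)
l(Y, w) = 4*w² + w*Y² (l(Y, w) = (Y*Y)*w + 4*w² = Y²*w + 4*w² = w*Y² + 4*w² = 4*w² + w*Y²)
v(z, S) = -3 + (-3 + S*z)² (v(z, S) = -3 + (S*z - 3)² = -3 + (-3 + S*z)²)
v(7, l(5, -2))*253 = (-3 + (-3 - 2*(5² + 4*(-2))*7)²)*253 = (-3 + (-3 - 2*(25 - 8)*7)²)*253 = (-3 + (-3 - 2*17*7)²)*253 = (-3 + (-3 - 34*7)²)*253 = (-3 + (-3 - 238)²)*253 = (-3 + (-241)²)*253 = (-3 + 58081)*253 = 58078*253 = 14693734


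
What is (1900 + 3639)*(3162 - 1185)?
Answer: 10950603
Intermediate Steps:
(1900 + 3639)*(3162 - 1185) = 5539*1977 = 10950603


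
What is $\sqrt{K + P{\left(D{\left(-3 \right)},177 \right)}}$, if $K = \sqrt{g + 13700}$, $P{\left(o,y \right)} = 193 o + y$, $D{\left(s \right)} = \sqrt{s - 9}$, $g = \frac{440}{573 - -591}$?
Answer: $\frac{\sqrt{14988537 + 291 \sqrt{1160161710} + 32686866 i \sqrt{3}}}{291} \approx 22.632 + 14.77 i$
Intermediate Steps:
$g = \frac{110}{291}$ ($g = \frac{440}{573 + 591} = \frac{440}{1164} = 440 \cdot \frac{1}{1164} = \frac{110}{291} \approx 0.37801$)
$D{\left(s \right)} = \sqrt{-9 + s}$
$P{\left(o,y \right)} = y + 193 o$
$K = \frac{\sqrt{1160161710}}{291}$ ($K = \sqrt{\frac{110}{291} + 13700} = \sqrt{\frac{3986810}{291}} = \frac{\sqrt{1160161710}}{291} \approx 117.05$)
$\sqrt{K + P{\left(D{\left(-3 \right)},177 \right)}} = \sqrt{\frac{\sqrt{1160161710}}{291} + \left(177 + 193 \sqrt{-9 - 3}\right)} = \sqrt{\frac{\sqrt{1160161710}}{291} + \left(177 + 193 \sqrt{-12}\right)} = \sqrt{\frac{\sqrt{1160161710}}{291} + \left(177 + 193 \cdot 2 i \sqrt{3}\right)} = \sqrt{\frac{\sqrt{1160161710}}{291} + \left(177 + 386 i \sqrt{3}\right)} = \sqrt{177 + \frac{\sqrt{1160161710}}{291} + 386 i \sqrt{3}}$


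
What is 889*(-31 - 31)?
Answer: -55118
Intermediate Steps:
889*(-31 - 31) = 889*(-62) = -55118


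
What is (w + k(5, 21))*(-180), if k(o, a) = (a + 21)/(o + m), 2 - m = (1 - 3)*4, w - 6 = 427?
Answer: -78444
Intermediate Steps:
w = 433 (w = 6 + 427 = 433)
m = 10 (m = 2 - (1 - 3)*4 = 2 - (-2)*4 = 2 - 1*(-8) = 2 + 8 = 10)
k(o, a) = (21 + a)/(10 + o) (k(o, a) = (a + 21)/(o + 10) = (21 + a)/(10 + o))
(w + k(5, 21))*(-180) = (433 + (21 + 21)/(10 + 5))*(-180) = (433 + 42/15)*(-180) = (433 + (1/15)*42)*(-180) = (433 + 14/5)*(-180) = (2179/5)*(-180) = -78444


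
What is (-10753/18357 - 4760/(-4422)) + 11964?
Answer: 53956299445/4509703 ≈ 11964.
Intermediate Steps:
(-10753/18357 - 4760/(-4422)) + 11964 = (-10753*1/18357 - 4760*(-1/4422)) + 11964 = (-10753/18357 + 2380/2211) + 11964 = 2212753/4509703 + 11964 = 53956299445/4509703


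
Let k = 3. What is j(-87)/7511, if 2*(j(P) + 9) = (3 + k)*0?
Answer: -9/7511 ≈ -0.0011982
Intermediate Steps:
j(P) = -9 (j(P) = -9 + ((3 + 3)*0)/2 = -9 + (6*0)/2 = -9 + (1/2)*0 = -9 + 0 = -9)
j(-87)/7511 = -9/7511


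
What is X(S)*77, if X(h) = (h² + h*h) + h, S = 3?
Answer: 1617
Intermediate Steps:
X(h) = h + 2*h² (X(h) = (h² + h²) + h = 2*h² + h = h + 2*h²)
X(S)*77 = (3*(1 + 2*3))*77 = (3*(1 + 6))*77 = (3*7)*77 = 21*77 = 1617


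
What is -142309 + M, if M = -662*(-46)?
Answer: -111857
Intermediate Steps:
M = 30452
-142309 + M = -142309 + 30452 = -111857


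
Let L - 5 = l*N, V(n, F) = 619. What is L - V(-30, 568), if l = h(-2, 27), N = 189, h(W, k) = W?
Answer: -992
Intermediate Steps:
l = -2
L = -373 (L = 5 - 2*189 = 5 - 378 = -373)
L - V(-30, 568) = -373 - 1*619 = -373 - 619 = -992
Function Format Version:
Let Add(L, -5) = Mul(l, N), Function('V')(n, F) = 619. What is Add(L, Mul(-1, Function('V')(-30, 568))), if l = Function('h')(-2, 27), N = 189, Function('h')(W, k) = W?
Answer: -992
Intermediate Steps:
l = -2
L = -373 (L = Add(5, Mul(-2, 189)) = Add(5, -378) = -373)
Add(L, Mul(-1, Function('V')(-30, 568))) = Add(-373, Mul(-1, 619)) = Add(-373, -619) = -992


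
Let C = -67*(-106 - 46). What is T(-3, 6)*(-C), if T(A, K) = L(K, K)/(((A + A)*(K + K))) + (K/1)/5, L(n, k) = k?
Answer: -170582/15 ≈ -11372.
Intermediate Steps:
T(A, K) = 1/(4*A) + K/5 (T(A, K) = K/(((A + A)*(K + K))) + (K/1)/5 = K/(((2*A)*(2*K))) + (K*1)*(1/5) = K/((4*A*K)) + K*(1/5) = K*(1/(4*A*K)) + K/5 = 1/(4*A) + K/5)
C = 10184 (C = -67*(-152) = 10184)
T(-3, 6)*(-C) = ((1/4)/(-3) + (1/5)*6)*(-1*10184) = ((1/4)*(-1/3) + 6/5)*(-10184) = (-1/12 + 6/5)*(-10184) = (67/60)*(-10184) = -170582/15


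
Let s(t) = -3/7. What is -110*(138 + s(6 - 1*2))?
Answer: -105930/7 ≈ -15133.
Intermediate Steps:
s(t) = -3/7 (s(t) = -3*1/7 = -3/7)
-110*(138 + s(6 - 1*2)) = -110*(138 - 3/7) = -110*963/7 = -105930/7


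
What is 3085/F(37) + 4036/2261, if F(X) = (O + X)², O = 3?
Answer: 2686557/723520 ≈ 3.7132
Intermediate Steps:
F(X) = (3 + X)²
3085/F(37) + 4036/2261 = 3085/((3 + 37)²) + 4036/2261 = 3085/(40²) + 4036*(1/2261) = 3085/1600 + 4036/2261 = 3085*(1/1600) + 4036/2261 = 617/320 + 4036/2261 = 2686557/723520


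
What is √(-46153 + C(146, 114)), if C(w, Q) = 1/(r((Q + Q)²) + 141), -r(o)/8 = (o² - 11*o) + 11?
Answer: 2*I*√5390324075436349927086995/21614115403 ≈ 214.83*I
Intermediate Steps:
r(o) = -88 - 8*o² + 88*o (r(o) = -8*((o² - 11*o) + 11) = -8*(11 + o² - 11*o) = -88 - 8*o² + 88*o)
C(w, Q) = 1/(53 - 128*Q⁴ + 352*Q²) (C(w, Q) = 1/((-88 - 8*(Q + Q)⁴ + 88*(Q + Q)²) + 141) = 1/((-88 - 8*16*Q⁴ + 88*(2*Q)²) + 141) = 1/((-88 - 8*16*Q⁴ + 88*(4*Q²)) + 141) = 1/((-88 - 128*Q⁴ + 352*Q²) + 141) = 1/(53 - 128*Q⁴ + 352*Q²))
√(-46153 + C(146, 114)) = √(-46153 + 1/(53 - 128*114⁴ + 352*114²)) = √(-46153 + 1/(53 - 128*168896016 + 352*12996)) = √(-46153 + 1/(53 - 21618690048 + 4574592)) = √(-46153 + 1/(-21614115403)) = √(-46153 - 1/21614115403) = √(-997556268194660/21614115403) = 2*I*√5390324075436349927086995/21614115403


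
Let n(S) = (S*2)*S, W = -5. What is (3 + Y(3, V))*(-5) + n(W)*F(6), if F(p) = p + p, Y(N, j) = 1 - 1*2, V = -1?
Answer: 590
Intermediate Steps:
Y(N, j) = -1 (Y(N, j) = 1 - 2 = -1)
F(p) = 2*p
n(S) = 2*S² (n(S) = (2*S)*S = 2*S²)
(3 + Y(3, V))*(-5) + n(W)*F(6) = (3 - 1)*(-5) + (2*(-5)²)*(2*6) = 2*(-5) + (2*25)*12 = -10 + 50*12 = -10 + 600 = 590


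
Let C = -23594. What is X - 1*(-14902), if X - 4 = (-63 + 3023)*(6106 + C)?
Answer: -51749574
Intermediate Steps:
X = -51764476 (X = 4 + (-63 + 3023)*(6106 - 23594) = 4 + 2960*(-17488) = 4 - 51764480 = -51764476)
X - 1*(-14902) = -51764476 - 1*(-14902) = -51764476 + 14902 = -51749574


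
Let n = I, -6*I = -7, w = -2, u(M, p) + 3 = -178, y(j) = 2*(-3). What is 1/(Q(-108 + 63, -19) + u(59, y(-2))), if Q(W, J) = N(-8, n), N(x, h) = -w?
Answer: -1/179 ≈ -0.0055866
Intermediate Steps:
y(j) = -6
u(M, p) = -181 (u(M, p) = -3 - 178 = -181)
I = 7/6 (I = -⅙*(-7) = 7/6 ≈ 1.1667)
n = 7/6 ≈ 1.1667
N(x, h) = 2 (N(x, h) = -1*(-2) = 2)
Q(W, J) = 2
1/(Q(-108 + 63, -19) + u(59, y(-2))) = 1/(2 - 181) = 1/(-179) = -1/179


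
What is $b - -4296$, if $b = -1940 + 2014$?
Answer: $4370$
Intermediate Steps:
$b = 74$
$b - -4296 = 74 - -4296 = 74 + 4296 = 4370$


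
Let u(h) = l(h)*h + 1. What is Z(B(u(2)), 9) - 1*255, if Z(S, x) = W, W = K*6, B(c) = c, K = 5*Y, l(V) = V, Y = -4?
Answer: -375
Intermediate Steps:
u(h) = 1 + h² (u(h) = h*h + 1 = h² + 1 = 1 + h²)
K = -20 (K = 5*(-4) = -20)
W = -120 (W = -20*6 = -120)
Z(S, x) = -120
Z(B(u(2)), 9) - 1*255 = -120 - 1*255 = -120 - 255 = -375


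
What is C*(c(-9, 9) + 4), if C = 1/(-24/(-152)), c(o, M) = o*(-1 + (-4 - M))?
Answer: 2470/3 ≈ 823.33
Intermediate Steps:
c(o, M) = o*(-5 - M)
C = 19/3 (C = 1/(-24*(-1/152)) = 1/(3/19) = 19/3 ≈ 6.3333)
C*(c(-9, 9) + 4) = 19*(-1*(-9)*(5 + 9) + 4)/3 = 19*(-1*(-9)*14 + 4)/3 = 19*(126 + 4)/3 = (19/3)*130 = 2470/3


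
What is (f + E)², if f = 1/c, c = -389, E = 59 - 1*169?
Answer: 1831069681/151321 ≈ 12101.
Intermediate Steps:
E = -110 (E = 59 - 169 = -110)
f = -1/389 (f = 1/(-389) = -1/389 ≈ -0.0025707)
(f + E)² = (-1/389 - 110)² = (-42791/389)² = 1831069681/151321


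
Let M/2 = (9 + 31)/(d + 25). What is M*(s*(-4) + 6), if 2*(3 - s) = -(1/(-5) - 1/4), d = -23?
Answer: -204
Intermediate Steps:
s = 111/40 (s = 3 - (-1)*(1/(-5) - 1/4)/2 = 3 - (-1)*(1*(-⅕) - 1*¼)/2 = 3 - (-1)*(-⅕ - ¼)/2 = 3 - (-1)*(-9)/(2*20) = 3 - ½*9/20 = 3 - 9/40 = 111/40 ≈ 2.7750)
M = 40 (M = 2*((9 + 31)/(-23 + 25)) = 2*(40/2) = 2*(40*(½)) = 2*20 = 40)
M*(s*(-4) + 6) = 40*((111/40)*(-4) + 6) = 40*(-111/10 + 6) = 40*(-51/10) = -204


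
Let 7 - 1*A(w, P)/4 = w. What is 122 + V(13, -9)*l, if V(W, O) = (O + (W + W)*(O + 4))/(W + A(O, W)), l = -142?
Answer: 29132/77 ≈ 378.34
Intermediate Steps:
A(w, P) = 28 - 4*w
V(W, O) = (O + 2*W*(4 + O))/(28 + W - 4*O) (V(W, O) = (O + (W + W)*(O + 4))/(W + (28 - 4*O)) = (O + (2*W)*(4 + O))/(28 + W - 4*O) = (O + 2*W*(4 + O))/(28 + W - 4*O))
122 + V(13, -9)*l = 122 + ((-9 + 8*13 + 2*(-9)*13)/(28 + 13 - 4*(-9)))*(-142) = 122 + ((-9 + 104 - 234)/(28 + 13 + 36))*(-142) = 122 + (-139/77)*(-142) = 122 + ((1/77)*(-139))*(-142) = 122 - 139/77*(-142) = 122 + 19738/77 = 29132/77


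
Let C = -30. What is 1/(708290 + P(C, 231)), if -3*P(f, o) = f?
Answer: 1/708300 ≈ 1.4118e-6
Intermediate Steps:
P(f, o) = -f/3
1/(708290 + P(C, 231)) = 1/(708290 - 1/3*(-30)) = 1/(708290 + 10) = 1/708300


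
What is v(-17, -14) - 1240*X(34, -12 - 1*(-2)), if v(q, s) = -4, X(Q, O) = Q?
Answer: -42164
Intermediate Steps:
v(-17, -14) - 1240*X(34, -12 - 1*(-2)) = -4 - 1240*34 = -4 - 42160 = -42164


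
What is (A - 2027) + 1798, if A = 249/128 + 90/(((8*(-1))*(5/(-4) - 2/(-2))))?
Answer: -23303/128 ≈ -182.05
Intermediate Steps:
A = 6009/128 (A = 249*(1/128) + 90/((-8*(5*(-1/4) - 2*(-1/2)))) = 249/128 + 90/((-8*(-5/4 + 1))) = 249/128 + 90/((-8*(-1/4))) = 249/128 + 90/2 = 249/128 + 90*(1/2) = 249/128 + 45 = 6009/128 ≈ 46.945)
(A - 2027) + 1798 = (6009/128 - 2027) + 1798 = -253447/128 + 1798 = -23303/128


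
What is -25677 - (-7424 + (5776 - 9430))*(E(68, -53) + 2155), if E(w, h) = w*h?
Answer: -16077699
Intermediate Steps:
E(w, h) = h*w
-25677 - (-7424 + (5776 - 9430))*(E(68, -53) + 2155) = -25677 - (-7424 + (5776 - 9430))*(-53*68 + 2155) = -25677 - (-7424 - 3654)*(-3604 + 2155) = -25677 - (-11078)*(-1449) = -25677 - 1*16052022 = -25677 - 16052022 = -16077699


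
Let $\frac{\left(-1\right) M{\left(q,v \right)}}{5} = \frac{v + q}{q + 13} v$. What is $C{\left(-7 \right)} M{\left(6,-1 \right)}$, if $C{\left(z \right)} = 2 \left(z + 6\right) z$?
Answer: $\frac{350}{19} \approx 18.421$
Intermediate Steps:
$M{\left(q,v \right)} = - \frac{5 v \left(q + v\right)}{13 + q}$ ($M{\left(q,v \right)} = - 5 \frac{v + q}{q + 13} v = - 5 \frac{q + v}{13 + q} v = - 5 \frac{v \left(q + v\right)}{13 + q} = - \frac{5 v \left(q + v\right)}{13 + q}$)
$C{\left(z \right)} = z \left(12 + 2 z\right)$ ($C{\left(z \right)} = 2 \left(6 + z\right) z = \left(12 + 2 z\right) z = z \left(12 + 2 z\right)$)
$C{\left(-7 \right)} M{\left(6,-1 \right)} = 2 \left(-7\right) \left(6 - 7\right) \left(\left(-5\right) \left(-1\right) \frac{1}{13 + 6} \left(6 - 1\right)\right) = 2 \left(-7\right) \left(-1\right) \left(\left(-5\right) \left(-1\right) \frac{1}{19} \cdot 5\right) = 14 \left(\left(-5\right) \left(-1\right) \frac{1}{19} \cdot 5\right) = 14 \cdot \frac{25}{19} = \frac{350}{19}$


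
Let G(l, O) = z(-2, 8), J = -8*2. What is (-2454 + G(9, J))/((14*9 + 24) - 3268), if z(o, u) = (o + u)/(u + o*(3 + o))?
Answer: 2453/3118 ≈ 0.78672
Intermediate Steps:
J = -16
z(o, u) = (o + u)/(u + o*(3 + o))
G(l, O) = 1 (G(l, O) = (-2 + 8)/(8 + (-2)² + 3*(-2)) = 6/(8 + 4 - 6) = 6/6 = (⅙)*6 = 1)
(-2454 + G(9, J))/((14*9 + 24) - 3268) = (-2454 + 1)/((14*9 + 24) - 3268) = -2453/((126 + 24) - 3268) = -2453/(150 - 3268) = -2453/(-3118) = -2453*(-1/3118) = 2453/3118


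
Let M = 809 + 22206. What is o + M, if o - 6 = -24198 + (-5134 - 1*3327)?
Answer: -9638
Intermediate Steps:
M = 23015
o = -32653 (o = 6 + (-24198 + (-5134 - 1*3327)) = 6 + (-24198 + (-5134 - 3327)) = 6 + (-24198 - 8461) = 6 - 32659 = -32653)
o + M = -32653 + 23015 = -9638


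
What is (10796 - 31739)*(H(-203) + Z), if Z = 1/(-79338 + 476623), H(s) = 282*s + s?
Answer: 477995198564052/397285 ≈ 1.2032e+9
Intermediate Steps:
H(s) = 283*s
Z = 1/397285 ≈ 2.5171e-6
(10796 - 31739)*(H(-203) + Z) = (10796 - 31739)*(283*(-203) + 1/397285) = -20943*(-57449 + 1/397285) = -20943*(-22823625964/397285) = 477995198564052/397285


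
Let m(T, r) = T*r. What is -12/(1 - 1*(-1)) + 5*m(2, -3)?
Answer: -36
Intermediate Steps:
-12/(1 - 1*(-1)) + 5*m(2, -3) = -12/(1 - 1*(-1)) + 5*(2*(-3)) = -12/(1 + 1) + 5*(-6) = -12/2 - 30 = -12*½ - 30 = -6 - 30 = -36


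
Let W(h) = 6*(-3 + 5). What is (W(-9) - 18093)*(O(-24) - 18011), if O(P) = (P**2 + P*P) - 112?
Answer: 306852651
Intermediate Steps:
W(h) = 12 (W(h) = 6*2 = 12)
O(P) = -112 + 2*P**2 (O(P) = (P**2 + P**2) - 112 = 2*P**2 - 112 = -112 + 2*P**2)
(W(-9) - 18093)*(O(-24) - 18011) = (12 - 18093)*((-112 + 2*(-24)**2) - 18011) = -18081*((-112 + 2*576) - 18011) = -18081*((-112 + 1152) - 18011) = -18081*(1040 - 18011) = -18081*(-16971) = 306852651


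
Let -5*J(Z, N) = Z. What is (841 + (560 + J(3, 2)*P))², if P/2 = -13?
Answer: 50168889/25 ≈ 2.0068e+6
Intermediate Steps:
J(Z, N) = -Z/5
P = -26 (P = 2*(-13) = -26)
(841 + (560 + J(3, 2)*P))² = (841 + (560 - ⅕*3*(-26)))² = (841 + (560 - ⅗*(-26)))² = (841 + (560 + 78/5))² = (841 + 2878/5)² = (7083/5)² = 50168889/25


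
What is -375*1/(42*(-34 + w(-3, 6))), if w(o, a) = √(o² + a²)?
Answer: 2125/7777 + 375*√5/15554 ≈ 0.32715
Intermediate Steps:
w(o, a) = √(a² + o²)
-375*1/(42*(-34 + w(-3, 6))) = -375*1/(42*(-34 + √(6² + (-3)²))) = -375*1/(42*(-34 + √(36 + 9))) = -375*1/(42*(-34 + √45)) = -375*1/(42*(-34 + 3*√5)) = -375/(-1428 + 126*√5)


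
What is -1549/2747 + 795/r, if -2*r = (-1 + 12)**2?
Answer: -4555159/332387 ≈ -13.704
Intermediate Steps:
r = -121/2 (r = -(-1 + 12)**2/2 = -1/2*11**2 = -1/2*121 = -121/2 ≈ -60.500)
-1549/2747 + 795/r = -1549/2747 + 795/(-121/2) = -1549*1/2747 + 795*(-2/121) = -1549/2747 - 1590/121 = -4555159/332387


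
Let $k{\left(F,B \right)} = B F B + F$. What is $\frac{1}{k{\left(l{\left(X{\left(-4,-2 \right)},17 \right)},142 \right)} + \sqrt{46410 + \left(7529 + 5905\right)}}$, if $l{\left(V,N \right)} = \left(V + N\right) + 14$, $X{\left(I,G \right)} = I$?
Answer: $\frac{181485}{98810395727} - \frac{2 \sqrt{14961}}{296431187181} \approx 1.8359 \cdot 10^{-6}$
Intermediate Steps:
$l{\left(V,N \right)} = 14 + N + V$ ($l{\left(V,N \right)} = \left(N + V\right) + 14 = 14 + N + V$)
$k{\left(F,B \right)} = F + F B^{2}$ ($k{\left(F,B \right)} = F B^{2} + F = F + F B^{2}$)
$\frac{1}{k{\left(l{\left(X{\left(-4,-2 \right)},17 \right)},142 \right)} + \sqrt{46410 + \left(7529 + 5905\right)}} = \frac{1}{\left(14 + 17 - 4\right) \left(1 + 142^{2}\right) + \sqrt{46410 + \left(7529 + 5905\right)}} = \frac{1}{27 \left(1 + 20164\right) + \sqrt{46410 + 13434}} = \frac{1}{27 \cdot 20165 + \sqrt{59844}} = \frac{1}{544455 + 2 \sqrt{14961}}$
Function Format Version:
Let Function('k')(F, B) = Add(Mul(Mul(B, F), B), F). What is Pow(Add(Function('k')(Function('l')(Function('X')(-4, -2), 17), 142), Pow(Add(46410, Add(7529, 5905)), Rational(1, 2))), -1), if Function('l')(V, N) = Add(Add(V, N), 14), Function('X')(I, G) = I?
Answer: Add(Rational(181485, 98810395727), Mul(Rational(-2, 296431187181), Pow(14961, Rational(1, 2)))) ≈ 1.8359e-6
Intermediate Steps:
Function('l')(V, N) = Add(14, N, V) (Function('l')(V, N) = Add(Add(N, V), 14) = Add(14, N, V))
Function('k')(F, B) = Add(F, Mul(F, Pow(B, 2))) (Function('k')(F, B) = Add(Mul(F, Pow(B, 2)), F) = Add(F, Mul(F, Pow(B, 2))))
Pow(Add(Function('k')(Function('l')(Function('X')(-4, -2), 17), 142), Pow(Add(46410, Add(7529, 5905)), Rational(1, 2))), -1) = Pow(Add(Mul(Add(14, 17, -4), Add(1, Pow(142, 2))), Pow(Add(46410, Add(7529, 5905)), Rational(1, 2))), -1) = Pow(Add(Mul(27, Add(1, 20164)), Pow(Add(46410, 13434), Rational(1, 2))), -1) = Pow(Add(Mul(27, 20165), Pow(59844, Rational(1, 2))), -1) = Pow(Add(544455, Mul(2, Pow(14961, Rational(1, 2)))), -1)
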